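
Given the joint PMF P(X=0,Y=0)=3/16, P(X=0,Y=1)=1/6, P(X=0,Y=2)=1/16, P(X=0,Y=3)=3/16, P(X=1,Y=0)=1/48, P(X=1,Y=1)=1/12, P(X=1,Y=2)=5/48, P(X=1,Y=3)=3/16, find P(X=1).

P(X=1) = P(X=1,Y=0) + P(X=1,Y=1) + P(X=1,Y=2) + P(X=1,Y=3)
= 1/48 + 1/12 + 5/48 + 3/16
= 19/48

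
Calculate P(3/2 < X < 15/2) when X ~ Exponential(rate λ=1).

P(3/2 < X < 15/2) = ∫_{3/2}^{15/2} f(x) dx
where f(x) = e^{- x}
= - \frac{1 - e^{6}}{e^{\frac{15}{2}}}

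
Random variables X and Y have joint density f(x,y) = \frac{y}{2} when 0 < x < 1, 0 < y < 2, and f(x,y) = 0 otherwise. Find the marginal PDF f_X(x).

f_X(x) = ∫_0^2 f(x,y) dy
= ∫_0^2 \frac{y}{2} dy
= 1 for 0 < x < 1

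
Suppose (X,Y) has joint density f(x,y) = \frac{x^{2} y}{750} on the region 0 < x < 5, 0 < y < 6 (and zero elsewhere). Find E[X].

f_X(x) = ∫_0^6 \frac{x^{2} y}{750} dy = \frac{3 x^{2}}{125}
E[X] = ∫_0^5 x × (\frac{3 x^{2}}{125}) dx = \frac{15}{4}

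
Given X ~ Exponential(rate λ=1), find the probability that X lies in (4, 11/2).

P(4 < X < 11/2) = ∫_{4}^{11/2} f(x) dx
where f(x) = e^{- x}
= - \frac{1}{e^{\frac{11}{2}}} + e^{-4}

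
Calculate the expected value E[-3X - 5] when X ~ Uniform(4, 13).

For X ~ Uniform(4, 13):
E[X] = \frac{17}{2}
E[-3X - 5] = -3 × E[X] - 5 = - \frac{61}{2}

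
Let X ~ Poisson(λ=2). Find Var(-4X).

For X ~ Poisson(λ=2):
Var(X) = 2
Var(-4X) = (-4)² × Var(X) = 16 × 2 = 32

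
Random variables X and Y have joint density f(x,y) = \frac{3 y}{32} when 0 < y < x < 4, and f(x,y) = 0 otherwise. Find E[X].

f_X(x) = ∫_0^x \frac{3 y}{32} dy = \frac{3 x^{2}}{64}
E[X] = ∫_0^4 x × (\frac{3 x^{2}}{64}) dx = 3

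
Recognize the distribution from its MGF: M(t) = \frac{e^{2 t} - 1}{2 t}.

The MGF M(t) = \frac{e^{2 t} - 1}{2 t} is the standard form for the Uniform distribution.
Comparing with the known MGF formula identifies: Uniform(0, 2)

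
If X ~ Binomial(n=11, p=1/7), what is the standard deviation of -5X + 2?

For X ~ Binomial(n=11, p=1/7):
Var(X) = \frac{66}{49}
SD(X) = √(Var(X)) = √(\frac{66}{49}) = \frac{\sqrt{66}}{7}
SD(-5X + 2) = |-5| × SD(X) = 5 × \frac{\sqrt{66}}{7} = \frac{5 \sqrt{66}}{7}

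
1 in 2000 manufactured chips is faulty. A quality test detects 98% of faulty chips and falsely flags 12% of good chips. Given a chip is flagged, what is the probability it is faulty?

Let D = the rare event, + = positive/flagged.
P(D) = 1/2000
P(+|D) = 98/100 = 49/50
P(+|D') = 12/100 = 3/25
P(+) = P(+|D)P(D) + P(+|D')P(D')
     = \frac{49}{50} × \frac{1}{2000} + \frac{3}{25} × \frac{1999}{2000}
     = \frac{12043}{100000}
P(D|+) = P(+|D)P(D)/P(+) = \frac{49}{12043}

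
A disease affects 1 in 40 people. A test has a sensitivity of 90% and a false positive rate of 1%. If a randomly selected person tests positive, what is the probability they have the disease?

Let D = the rare event, + = positive/flagged.
P(D) = 1/40
P(+|D) = 90/100 = 9/10
P(+|D') = 1/100
P(+) = P(+|D)P(D) + P(+|D')P(D')
     = \frac{9}{10} × \frac{1}{40} + \frac{1}{100} × \frac{39}{40}
     = \frac{129}{4000}
P(D|+) = P(+|D)P(D)/P(+) = \frac{30}{43}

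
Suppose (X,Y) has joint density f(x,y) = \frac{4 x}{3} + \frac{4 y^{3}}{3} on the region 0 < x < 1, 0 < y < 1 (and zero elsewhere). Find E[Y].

E[Y] = ∫_0^1 ∫_0^1 y × f(x,y) dx dy
= \frac{3}{5}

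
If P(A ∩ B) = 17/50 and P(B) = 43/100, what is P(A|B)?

P(A|B) = P(A ∩ B) / P(B)
= (17/50) / (43/100)
= 34/43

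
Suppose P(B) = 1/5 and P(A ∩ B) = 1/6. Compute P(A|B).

P(A|B) = P(A ∩ B) / P(B)
= (1/6) / (1/5)
= 5/6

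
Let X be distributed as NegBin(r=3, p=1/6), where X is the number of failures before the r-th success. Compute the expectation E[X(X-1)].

E[X(X-1)] = E[X² - X] = E[X²] - E[X]
E[X] = 15
E[X²] = Var(X) + (E[X])² = 90 + (15)² = 315
E[X(X-1)] = 315 - 15 = 300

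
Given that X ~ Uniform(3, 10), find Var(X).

For X ~ Uniform(3, 10):
Var(X) = \frac{49}{12}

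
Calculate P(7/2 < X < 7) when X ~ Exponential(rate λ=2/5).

P(7/2 < X < 7) = ∫_{7/2}^{7} f(x) dx
where f(x) = \frac{2 e^{- \frac{2 x}{5}}}{5}
= - \frac{1 - e^{\frac{7}{5}}}{e^{\frac{14}{5}}}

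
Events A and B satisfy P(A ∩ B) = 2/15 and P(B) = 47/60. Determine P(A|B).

P(A|B) = P(A ∩ B) / P(B)
= (2/15) / (47/60)
= 8/47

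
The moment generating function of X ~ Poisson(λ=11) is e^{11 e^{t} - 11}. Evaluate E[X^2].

To find E[X^2], compute M^(2)(0):
M^(1)(t) = 11 e^{t} e^{11 e^{t} - 11}
M^(2)(t) = 121 e^{2 t} e^{11 e^{t} - 11} + 11 e^{t} e^{11 e^{t} - 11}
M^(2)(0) = 132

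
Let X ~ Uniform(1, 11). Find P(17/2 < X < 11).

P(17/2 < X < 11) = ∫_{17/2}^{11} f(x) dx
where f(x) = \frac{1}{10}
= \frac{1}{4}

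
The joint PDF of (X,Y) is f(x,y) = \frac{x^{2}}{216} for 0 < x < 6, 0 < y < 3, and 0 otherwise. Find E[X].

f_X(x) = ∫_0^3 \frac{x^{2}}{216} dy = \frac{x^{2}}{72}
E[X] = ∫_0^6 x × (\frac{x^{2}}{72}) dx = \frac{9}{2}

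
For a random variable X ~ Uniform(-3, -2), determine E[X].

For X ~ Uniform(-3, -2), the expected value is:
E[X] = - \frac{5}{2}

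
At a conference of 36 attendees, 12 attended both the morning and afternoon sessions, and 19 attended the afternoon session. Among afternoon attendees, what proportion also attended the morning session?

P(A ∩ B) = 12/36 = 1/3
P(B) = 19/36
P(A|B) = P(A ∩ B) / P(B) = (1/3) / (19/36) = 12/19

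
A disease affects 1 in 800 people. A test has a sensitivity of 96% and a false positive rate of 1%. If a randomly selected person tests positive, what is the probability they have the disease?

Let D = the rare event, + = positive/flagged.
P(D) = 1/800
P(+|D) = 96/100 = 24/25
P(+|D') = 1/100
P(+) = P(+|D)P(D) + P(+|D')P(D')
     = \frac{24}{25} × \frac{1}{800} + \frac{1}{100} × \frac{799}{800}
     = \frac{179}{16000}
P(D|+) = P(+|D)P(D)/P(+) = \frac{96}{895}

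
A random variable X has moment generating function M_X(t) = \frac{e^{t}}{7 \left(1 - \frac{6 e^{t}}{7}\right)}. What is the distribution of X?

The MGF M(t) = \frac{e^{t}}{7 \left(1 - \frac{6 e^{t}}{7}\right)} is the standard form for the Geometric distribution.
Comparing with the known MGF formula identifies: Geometric(p=1/7), X = trial number of first success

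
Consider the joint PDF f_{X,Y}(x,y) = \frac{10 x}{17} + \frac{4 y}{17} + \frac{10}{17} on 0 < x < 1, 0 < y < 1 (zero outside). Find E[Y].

E[Y] = ∫_0^1 ∫_0^1 y × f(x,y) dx dy
= \frac{53}{102}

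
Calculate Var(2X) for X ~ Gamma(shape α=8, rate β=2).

For X ~ Gamma(shape α=8, rate β=2):
Var(X) = 2
Var(2X) = (2)² × Var(X) = 4 × 2 = 8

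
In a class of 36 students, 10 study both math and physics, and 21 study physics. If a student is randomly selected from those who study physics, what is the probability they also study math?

P(A ∩ B) = 10/36 = 5/18
P(B) = 21/36 = 7/12
P(A|B) = P(A ∩ B) / P(B) = (5/18) / (7/12) = 10/21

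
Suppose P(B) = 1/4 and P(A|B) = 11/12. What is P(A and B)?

By definition, P(A|B) = P(A ∩ B) / P(B)
So P(A ∩ B) = P(A|B) × P(B)
= 11/12 × 1/4
= 11/48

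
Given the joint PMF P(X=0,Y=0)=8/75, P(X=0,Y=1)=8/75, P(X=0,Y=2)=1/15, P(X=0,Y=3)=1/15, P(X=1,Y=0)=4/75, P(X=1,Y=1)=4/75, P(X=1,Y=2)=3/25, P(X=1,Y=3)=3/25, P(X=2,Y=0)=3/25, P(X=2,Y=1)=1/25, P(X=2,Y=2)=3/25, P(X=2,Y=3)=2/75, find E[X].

First find marginal of X:
P(X=0) = 26/75
P(X=1) = 26/75
P(X=2) = 23/75
E[X] = 0 × 26/75 + 1 × 26/75 + 2 × 23/75 = 24/25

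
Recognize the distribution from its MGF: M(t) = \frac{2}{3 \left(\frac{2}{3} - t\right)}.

The MGF M(t) = \frac{2}{3 \left(\frac{2}{3} - t\right)} is the standard form for the Exponential distribution.
Comparing with the known MGF formula identifies: Exponential(rate λ=2/3)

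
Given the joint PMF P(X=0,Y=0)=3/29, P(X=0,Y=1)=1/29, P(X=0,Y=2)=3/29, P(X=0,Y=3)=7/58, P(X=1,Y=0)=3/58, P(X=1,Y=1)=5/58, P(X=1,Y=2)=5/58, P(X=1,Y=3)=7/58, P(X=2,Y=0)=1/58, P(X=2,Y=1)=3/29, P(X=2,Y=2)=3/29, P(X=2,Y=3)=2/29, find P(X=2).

P(X=2) = P(X=2,Y=0) + P(X=2,Y=1) + P(X=2,Y=2) + P(X=2,Y=3)
= 1/58 + 3/29 + 3/29 + 2/29
= 17/58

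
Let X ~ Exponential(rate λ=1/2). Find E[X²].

Using the identity E[X²] = Var(X) + (E[X])²:
E[X] = 2
Var(X) = 4
E[X²] = 4 + (2)²
= 8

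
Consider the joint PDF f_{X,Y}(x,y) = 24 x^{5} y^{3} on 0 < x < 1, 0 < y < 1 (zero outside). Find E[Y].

E[Y] = ∫_0^1 ∫_0^1 y × f(x,y) dx dy
= \frac{4}{5}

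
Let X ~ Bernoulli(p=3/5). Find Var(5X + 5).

For X ~ Bernoulli(p=3/5):
Var(X) = \frac{6}{25}
Var(5X + 5) = (5)² × Var(X) = 25 × \frac{6}{25} = 6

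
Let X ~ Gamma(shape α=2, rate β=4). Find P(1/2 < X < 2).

P(1/2 < X < 2) = ∫_{1/2}^{2} f(x) dx
where f(x) = 16 x e^{- 4 x}
= \frac{3 \left(-3 + e^{6}\right)}{e^{8}}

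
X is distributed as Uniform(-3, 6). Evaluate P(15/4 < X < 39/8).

P(15/4 < X < 39/8) = ∫_{15/4}^{39/8} f(x) dx
where f(x) = \frac{1}{9}
= \frac{1}{8}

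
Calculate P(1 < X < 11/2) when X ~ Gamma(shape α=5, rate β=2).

P(1 < X < 11/2) = ∫_{1}^{11/2} f(x) dx
where f(x) = \frac{4 x^{4} e^{- 2 x}}{3}
= \frac{-7235 + 56 e^{9}}{8 e^{11}}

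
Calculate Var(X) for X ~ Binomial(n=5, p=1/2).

For X ~ Binomial(n=5, p=1/2):
Var(X) = \frac{5}{4}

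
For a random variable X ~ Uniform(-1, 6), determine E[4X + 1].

For X ~ Uniform(-1, 6):
E[X] = \frac{5}{2}
E[4X + 1] = 4 × E[X] + 1 = 11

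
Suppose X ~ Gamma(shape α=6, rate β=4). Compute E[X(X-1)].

E[X(X-1)] = E[X² - X] = E[X²] - E[X]
E[X] = \frac{3}{2}
E[X²] = Var(X) + (E[X])² = \frac{3}{8} + (\frac{3}{2})² = \frac{21}{8}
E[X(X-1)] = \frac{21}{8} - \frac{3}{2} = \frac{9}{8}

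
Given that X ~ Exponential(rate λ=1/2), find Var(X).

For X ~ Exponential(rate λ=1/2):
Var(X) = 4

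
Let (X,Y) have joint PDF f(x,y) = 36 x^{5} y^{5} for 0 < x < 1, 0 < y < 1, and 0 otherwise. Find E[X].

E[X] = ∫_0^1 ∫_0^1 x × f(x,y) dy dx
= ∫_0^1 ∫_0^1 x × (36 x^{5} y^{5}) dy dx
= \frac{6}{7}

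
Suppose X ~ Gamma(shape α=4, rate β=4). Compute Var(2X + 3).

For X ~ Gamma(shape α=4, rate β=4):
Var(X) = \frac{1}{4}
Var(2X + 3) = (2)² × Var(X) = 4 × \frac{1}{4} = 1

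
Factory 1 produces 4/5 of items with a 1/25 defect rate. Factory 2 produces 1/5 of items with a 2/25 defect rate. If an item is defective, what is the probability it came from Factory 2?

Using Bayes' theorem:
P(F1) = 4/5, P(D|F1) = 1/25
P(F2) = 1/5, P(D|F2) = 2/25
P(D) = P(D|F1)P(F1) + P(D|F2)P(F2)
     = \frac{6}{125}
P(F2|D) = P(D|F2)P(F2) / P(D)
= \frac{1}{3}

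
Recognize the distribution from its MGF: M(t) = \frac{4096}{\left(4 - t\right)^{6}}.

The MGF M(t) = \frac{4096}{\left(4 - t\right)^{6}} is the standard form for the Gamma distribution.
Comparing with the known MGF formula identifies: Gamma(shape α=6, rate β=4)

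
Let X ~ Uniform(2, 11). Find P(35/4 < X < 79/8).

P(35/4 < X < 79/8) = ∫_{35/4}^{79/8} f(x) dx
where f(x) = \frac{1}{9}
= \frac{1}{8}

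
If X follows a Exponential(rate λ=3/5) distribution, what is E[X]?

For X ~ Exponential(rate λ=3/5), the expected value is:
E[X] = \frac{5}{3}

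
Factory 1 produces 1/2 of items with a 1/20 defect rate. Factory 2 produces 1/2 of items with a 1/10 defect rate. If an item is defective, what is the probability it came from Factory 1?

Using Bayes' theorem:
P(F1) = 1/2, P(D|F1) = 1/20
P(F2) = 1/2, P(D|F2) = 1/10
P(D) = P(D|F1)P(F1) + P(D|F2)P(F2)
     = \frac{3}{40}
P(F1|D) = P(D|F1)P(F1) / P(D)
= \frac{1}{3}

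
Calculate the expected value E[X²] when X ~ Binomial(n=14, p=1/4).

Using the identity E[X²] = Var(X) + (E[X])²:
E[X] = \frac{7}{2}
Var(X) = \frac{21}{8}
E[X²] = \frac{21}{8} + (\frac{7}{2})²
= \frac{119}{8}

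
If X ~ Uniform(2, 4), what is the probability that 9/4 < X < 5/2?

P(9/4 < X < 5/2) = ∫_{9/4}^{5/2} f(x) dx
where f(x) = \frac{1}{2}
= \frac{1}{8}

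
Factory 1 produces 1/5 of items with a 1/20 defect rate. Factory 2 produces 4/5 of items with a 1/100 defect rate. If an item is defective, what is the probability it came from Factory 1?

Using Bayes' theorem:
P(F1) = 1/5, P(D|F1) = 1/20
P(F2) = 4/5, P(D|F2) = 1/100
P(D) = P(D|F1)P(F1) + P(D|F2)P(F2)
     = \frac{9}{500}
P(F1|D) = P(D|F1)P(F1) / P(D)
= \frac{5}{9}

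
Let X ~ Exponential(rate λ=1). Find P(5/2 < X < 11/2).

P(5/2 < X < 11/2) = ∫_{5/2}^{11/2} f(x) dx
where f(x) = e^{- x}
= - \frac{1 - e^{3}}{e^{\frac{11}{2}}}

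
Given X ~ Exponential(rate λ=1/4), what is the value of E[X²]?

Using the identity E[X²] = Var(X) + (E[X])²:
E[X] = 4
Var(X) = 16
E[X²] = 16 + (4)²
= 32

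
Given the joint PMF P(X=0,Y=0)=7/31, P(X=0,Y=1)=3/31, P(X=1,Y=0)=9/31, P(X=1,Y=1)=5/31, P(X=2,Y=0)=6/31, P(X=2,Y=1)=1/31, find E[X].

First find marginal of X:
P(X=0) = 10/31
P(X=1) = 14/31
P(X=2) = 7/31
E[X] = 0 × 10/31 + 1 × 14/31 + 2 × 7/31 = 28/31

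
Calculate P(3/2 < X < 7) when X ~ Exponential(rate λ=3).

P(3/2 < X < 7) = ∫_{3/2}^{7} f(x) dx
where f(x) = 3 e^{- 3 x}
= - \frac{1}{e^{21}} + e^{- \frac{9}{2}}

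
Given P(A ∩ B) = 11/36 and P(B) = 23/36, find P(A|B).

P(A|B) = P(A ∩ B) / P(B)
= (11/36) / (23/36)
= 11/23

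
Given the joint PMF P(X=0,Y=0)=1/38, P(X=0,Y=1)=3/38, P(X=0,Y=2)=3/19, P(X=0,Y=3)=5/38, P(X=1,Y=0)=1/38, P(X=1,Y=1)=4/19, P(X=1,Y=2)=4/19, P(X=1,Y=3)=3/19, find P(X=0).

P(X=0) = P(X=0,Y=0) + P(X=0,Y=1) + P(X=0,Y=2) + P(X=0,Y=3)
= 1/38 + 3/38 + 3/19 + 5/38
= 15/38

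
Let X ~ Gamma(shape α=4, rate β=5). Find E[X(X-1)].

E[X(X-1)] = E[X² - X] = E[X²] - E[X]
E[X] = \frac{4}{5}
E[X²] = Var(X) + (E[X])² = \frac{4}{25} + (\frac{4}{5})² = \frac{4}{5}
E[X(X-1)] = \frac{4}{5} - \frac{4}{5} = 0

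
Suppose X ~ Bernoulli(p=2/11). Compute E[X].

For X ~ Bernoulli(p=2/11), the expected value is:
E[X] = \frac{2}{11}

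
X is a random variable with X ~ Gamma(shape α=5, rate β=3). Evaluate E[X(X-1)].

E[X(X-1)] = E[X² - X] = E[X²] - E[X]
E[X] = \frac{5}{3}
E[X²] = Var(X) + (E[X])² = \frac{5}{9} + (\frac{5}{3})² = \frac{10}{3}
E[X(X-1)] = \frac{10}{3} - \frac{5}{3} = \frac{5}{3}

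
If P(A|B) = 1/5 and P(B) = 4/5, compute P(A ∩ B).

By definition, P(A|B) = P(A ∩ B) / P(B)
So P(A ∩ B) = P(A|B) × P(B)
= 1/5 × 4/5
= 4/25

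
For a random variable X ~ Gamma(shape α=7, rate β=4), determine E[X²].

Using the identity E[X²] = Var(X) + (E[X])²:
E[X] = \frac{7}{4}
Var(X) = \frac{7}{16}
E[X²] = \frac{7}{16} + (\frac{7}{4})²
= \frac{7}{2}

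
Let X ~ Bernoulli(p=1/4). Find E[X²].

Using the identity E[X²] = Var(X) + (E[X])²:
E[X] = \frac{1}{4}
Var(X) = \frac{3}{16}
E[X²] = \frac{3}{16} + (\frac{1}{4})²
= \frac{1}{4}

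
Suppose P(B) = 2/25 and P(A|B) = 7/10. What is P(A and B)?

By definition, P(A|B) = P(A ∩ B) / P(B)
So P(A ∩ B) = P(A|B) × P(B)
= 7/10 × 2/25
= 7/125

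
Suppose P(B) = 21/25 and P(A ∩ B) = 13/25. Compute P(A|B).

P(A|B) = P(A ∩ B) / P(B)
= (13/25) / (21/25)
= 13/21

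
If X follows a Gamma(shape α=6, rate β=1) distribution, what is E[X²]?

Using the identity E[X²] = Var(X) + (E[X])²:
E[X] = 6
Var(X) = 6
E[X²] = 6 + (6)²
= 42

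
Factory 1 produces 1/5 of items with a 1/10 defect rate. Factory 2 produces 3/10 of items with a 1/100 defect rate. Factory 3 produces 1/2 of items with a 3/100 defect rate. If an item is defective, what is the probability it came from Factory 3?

Using Bayes' theorem:
P(F1) = 1/5, P(D|F1) = 1/10
P(F2) = 3/10, P(D|F2) = 1/100
P(F3) = 1/2, P(D|F3) = 3/100
P(D) = P(D|F1)P(F1) + P(D|F2)P(F2) + P(D|F3)P(F3)
     = \frac{19}{500}
P(F3|D) = P(D|F3)P(F3) / P(D)
= \frac{15}{38}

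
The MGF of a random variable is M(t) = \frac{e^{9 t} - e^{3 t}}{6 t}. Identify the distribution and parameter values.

The MGF M(t) = \frac{e^{9 t} - e^{3 t}}{6 t} is the standard form for the Uniform distribution.
Comparing with the known MGF formula identifies: Uniform(3, 9)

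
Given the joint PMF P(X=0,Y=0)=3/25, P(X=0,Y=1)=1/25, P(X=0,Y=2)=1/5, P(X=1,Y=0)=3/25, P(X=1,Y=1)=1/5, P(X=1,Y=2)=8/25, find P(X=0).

P(X=0) = P(X=0,Y=0) + P(X=0,Y=1) + P(X=0,Y=2)
= 3/25 + 1/25 + 1/5
= 9/25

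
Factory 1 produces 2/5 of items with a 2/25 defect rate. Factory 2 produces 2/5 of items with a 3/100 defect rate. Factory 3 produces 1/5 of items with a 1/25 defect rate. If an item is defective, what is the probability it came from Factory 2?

Using Bayes' theorem:
P(F1) = 2/5, P(D|F1) = 2/25
P(F2) = 2/5, P(D|F2) = 3/100
P(F3) = 1/5, P(D|F3) = 1/25
P(D) = P(D|F1)P(F1) + P(D|F2)P(F2) + P(D|F3)P(F3)
     = \frac{13}{250}
P(F2|D) = P(D|F2)P(F2) / P(D)
= \frac{3}{13}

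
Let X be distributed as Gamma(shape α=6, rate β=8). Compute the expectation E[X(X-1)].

E[X(X-1)] = E[X² - X] = E[X²] - E[X]
E[X] = \frac{3}{4}
E[X²] = Var(X) + (E[X])² = \frac{3}{32} + (\frac{3}{4})² = \frac{21}{32}
E[X(X-1)] = \frac{21}{32} - \frac{3}{4} = - \frac{3}{32}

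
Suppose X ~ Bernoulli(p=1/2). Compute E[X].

For X ~ Bernoulli(p=1/2), the expected value is:
E[X] = \frac{1}{2}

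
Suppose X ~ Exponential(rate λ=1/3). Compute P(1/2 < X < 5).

P(1/2 < X < 5) = ∫_{1/2}^{5} f(x) dx
where f(x) = \frac{e^{- \frac{x}{3}}}{3}
= - \frac{1}{e^{\frac{5}{3}}} + e^{- \frac{1}{6}}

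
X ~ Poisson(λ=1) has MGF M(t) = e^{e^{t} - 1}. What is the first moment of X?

To find E[X], compute M^(1)(0):
M^(1)(t) = e^{t} e^{e^{t} - 1}
M^(1)(0) = 1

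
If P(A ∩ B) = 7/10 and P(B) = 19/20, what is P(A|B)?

P(A|B) = P(A ∩ B) / P(B)
= (7/10) / (19/20)
= 14/19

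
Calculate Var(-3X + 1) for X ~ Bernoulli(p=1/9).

For X ~ Bernoulli(p=1/9):
Var(X) = \frac{8}{81}
Var(-3X + 1) = (-3)² × Var(X) = 9 × \frac{8}{81} = \frac{8}{9}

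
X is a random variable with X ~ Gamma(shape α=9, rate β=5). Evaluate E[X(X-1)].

E[X(X-1)] = E[X² - X] = E[X²] - E[X]
E[X] = \frac{9}{5}
E[X²] = Var(X) + (E[X])² = \frac{9}{25} + (\frac{9}{5})² = \frac{18}{5}
E[X(X-1)] = \frac{18}{5} - \frac{9}{5} = \frac{9}{5}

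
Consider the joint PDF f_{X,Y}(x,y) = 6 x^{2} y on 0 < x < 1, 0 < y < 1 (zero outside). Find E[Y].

E[Y] = ∫_0^1 ∫_0^1 y × f(x,y) dx dy
= \frac{2}{3}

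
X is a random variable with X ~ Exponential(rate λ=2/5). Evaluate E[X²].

Using the identity E[X²] = Var(X) + (E[X])²:
E[X] = \frac{5}{2}
Var(X) = \frac{25}{4}
E[X²] = \frac{25}{4} + (\frac{5}{2})²
= \frac{25}{2}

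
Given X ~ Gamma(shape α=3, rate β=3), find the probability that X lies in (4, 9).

P(4 < X < 9) = ∫_{4}^{9} f(x) dx
where f(x) = \frac{27 x^{2} e^{- 3 x}}{2}
= \frac{5 \left(-157 + 34 e^{15}\right)}{2 e^{27}}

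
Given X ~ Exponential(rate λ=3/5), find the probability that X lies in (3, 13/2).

P(3 < X < 13/2) = ∫_{3}^{13/2} f(x) dx
where f(x) = \frac{3 e^{- \frac{3 x}{5}}}{5}
= - \frac{1}{e^{\frac{39}{10}}} + e^{- \frac{9}{5}}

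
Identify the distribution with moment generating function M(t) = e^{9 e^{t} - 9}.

The MGF M(t) = e^{9 e^{t} - 9} is the standard form for the Poisson distribution.
Comparing with the known MGF formula identifies: Poisson(λ=9)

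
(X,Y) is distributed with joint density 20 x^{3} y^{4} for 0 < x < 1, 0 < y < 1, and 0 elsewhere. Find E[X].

E[X] = ∫_0^1 ∫_0^1 x × f(x,y) dy dx
= ∫_0^1 ∫_0^1 x × (20 x^{3} y^{4}) dy dx
= \frac{4}{5}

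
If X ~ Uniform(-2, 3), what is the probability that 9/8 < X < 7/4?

P(9/8 < X < 7/4) = ∫_{9/8}^{7/4} f(x) dx
where f(x) = \frac{1}{5}
= \frac{1}{8}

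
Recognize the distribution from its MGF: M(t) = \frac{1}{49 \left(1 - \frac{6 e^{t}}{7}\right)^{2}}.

The MGF M(t) = \frac{1}{49 \left(1 - \frac{6 e^{t}}{7}\right)^{2}} is the standard form for the NegativeBinomial distribution.
Comparing with the known MGF formula identifies: NegBin(r=2, p=1/7), X = failures before r-th success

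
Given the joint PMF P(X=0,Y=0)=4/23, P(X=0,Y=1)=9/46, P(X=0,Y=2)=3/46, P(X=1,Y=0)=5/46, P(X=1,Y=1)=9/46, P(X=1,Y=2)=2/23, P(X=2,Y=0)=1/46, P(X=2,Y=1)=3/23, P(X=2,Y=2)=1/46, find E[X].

First find marginal of X:
P(X=0) = 10/23
P(X=1) = 9/23
P(X=2) = 4/23
E[X] = 0 × 10/23 + 1 × 9/23 + 2 × 4/23 = 17/23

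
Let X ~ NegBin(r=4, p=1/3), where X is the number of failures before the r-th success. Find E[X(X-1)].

E[X(X-1)] = E[X² - X] = E[X²] - E[X]
E[X] = 8
E[X²] = Var(X) + (E[X])² = 24 + (8)² = 88
E[X(X-1)] = 88 - 8 = 80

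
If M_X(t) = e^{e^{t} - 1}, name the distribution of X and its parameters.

The MGF M(t) = e^{e^{t} - 1} is the standard form for the Poisson distribution.
Comparing with the known MGF formula identifies: Poisson(λ=1)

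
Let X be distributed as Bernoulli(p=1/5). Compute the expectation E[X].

For X ~ Bernoulli(p=1/5), the expected value is:
E[X] = \frac{1}{5}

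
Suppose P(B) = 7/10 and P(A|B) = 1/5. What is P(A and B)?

By definition, P(A|B) = P(A ∩ B) / P(B)
So P(A ∩ B) = P(A|B) × P(B)
= 1/5 × 7/10
= 7/50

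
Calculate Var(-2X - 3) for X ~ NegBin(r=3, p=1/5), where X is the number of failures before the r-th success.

For X ~ NegBin(r=3, p=1/5), where X is the number of failures before the r-th success:
Var(X) = 60
Var(-2X - 3) = (-2)² × Var(X) = 4 × 60 = 240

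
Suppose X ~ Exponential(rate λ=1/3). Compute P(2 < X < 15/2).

P(2 < X < 15/2) = ∫_{2}^{15/2} f(x) dx
where f(x) = \frac{e^{- \frac{x}{3}}}{3}
= - \frac{1}{e^{\frac{5}{2}}} + e^{- \frac{2}{3}}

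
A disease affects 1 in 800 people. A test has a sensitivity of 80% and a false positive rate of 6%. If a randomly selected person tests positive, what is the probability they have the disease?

Let D = the rare event, + = positive/flagged.
P(D) = 1/800
P(+|D) = 80/100 = 4/5
P(+|D') = 6/100 = 3/50
P(+) = P(+|D)P(D) + P(+|D')P(D')
     = \frac{4}{5} × \frac{1}{800} + \frac{3}{50} × \frac{799}{800}
     = \frac{2437}{40000}
P(D|+) = P(+|D)P(D)/P(+) = \frac{40}{2437}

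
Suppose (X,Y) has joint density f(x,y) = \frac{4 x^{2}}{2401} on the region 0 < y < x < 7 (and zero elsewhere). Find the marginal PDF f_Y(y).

f_Y(y) = ∫_y^7 \frac{4 x^{2}}{2401} dx = \frac{4}{21} - \frac{4 y^{3}}{7203}
for 0 < y < 7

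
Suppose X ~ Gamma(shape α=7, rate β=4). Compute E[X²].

Using the identity E[X²] = Var(X) + (E[X])²:
E[X] = \frac{7}{4}
Var(X) = \frac{7}{16}
E[X²] = \frac{7}{16} + (\frac{7}{4})²
= \frac{7}{2}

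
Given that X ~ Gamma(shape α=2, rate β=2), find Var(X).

For X ~ Gamma(shape α=2, rate β=2):
Var(X) = \frac{1}{2}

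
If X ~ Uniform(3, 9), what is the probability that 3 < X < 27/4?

P(3 < X < 27/4) = ∫_{3}^{27/4} f(x) dx
where f(x) = \frac{1}{6}
= \frac{5}{8}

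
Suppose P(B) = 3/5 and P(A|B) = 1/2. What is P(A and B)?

By definition, P(A|B) = P(A ∩ B) / P(B)
So P(A ∩ B) = P(A|B) × P(B)
= 1/2 × 3/5
= 3/10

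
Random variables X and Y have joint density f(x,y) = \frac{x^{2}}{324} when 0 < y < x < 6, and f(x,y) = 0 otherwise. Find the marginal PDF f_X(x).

f_X(x) = ∫_0^x \frac{x^{2}}{324} dy = \frac{x^{3}}{324}
for 0 < x < 6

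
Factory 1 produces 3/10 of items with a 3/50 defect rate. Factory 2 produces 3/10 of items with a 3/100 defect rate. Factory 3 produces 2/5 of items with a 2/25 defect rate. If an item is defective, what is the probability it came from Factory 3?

Using Bayes' theorem:
P(F1) = 3/10, P(D|F1) = 3/50
P(F2) = 3/10, P(D|F2) = 3/100
P(F3) = 2/5, P(D|F3) = 2/25
P(D) = P(D|F1)P(F1) + P(D|F2)P(F2) + P(D|F3)P(F3)
     = \frac{59}{1000}
P(F3|D) = P(D|F3)P(F3) / P(D)
= \frac{32}{59}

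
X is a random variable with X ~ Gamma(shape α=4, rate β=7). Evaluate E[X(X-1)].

E[X(X-1)] = E[X² - X] = E[X²] - E[X]
E[X] = \frac{4}{7}
E[X²] = Var(X) + (E[X])² = \frac{4}{49} + (\frac{4}{7})² = \frac{20}{49}
E[X(X-1)] = \frac{20}{49} - \frac{4}{7} = - \frac{8}{49}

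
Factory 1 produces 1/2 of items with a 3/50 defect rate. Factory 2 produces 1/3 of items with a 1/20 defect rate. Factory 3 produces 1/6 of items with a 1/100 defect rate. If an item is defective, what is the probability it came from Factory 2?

Using Bayes' theorem:
P(F1) = 1/2, P(D|F1) = 3/50
P(F2) = 1/3, P(D|F2) = 1/20
P(F3) = 1/6, P(D|F3) = 1/100
P(D) = P(D|F1)P(F1) + P(D|F2)P(F2) + P(D|F3)P(F3)
     = \frac{29}{600}
P(F2|D) = P(D|F2)P(F2) / P(D)
= \frac{10}{29}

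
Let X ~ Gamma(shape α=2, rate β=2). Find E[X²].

Using the identity E[X²] = Var(X) + (E[X])²:
E[X] = 1
Var(X) = \frac{1}{2}
E[X²] = \frac{1}{2} + (1)²
= \frac{3}{2}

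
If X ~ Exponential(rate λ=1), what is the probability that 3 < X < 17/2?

P(3 < X < 17/2) = ∫_{3}^{17/2} f(x) dx
where f(x) = e^{- x}
= - \frac{1}{e^{\frac{17}{2}}} + e^{-3}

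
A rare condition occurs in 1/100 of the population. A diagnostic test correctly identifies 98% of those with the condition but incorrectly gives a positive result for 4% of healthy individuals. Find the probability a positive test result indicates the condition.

Let D = the rare event, + = positive/flagged.
P(D) = 1/100
P(+|D) = 98/100 = 49/50
P(+|D') = 4/100 = 1/25
P(+) = P(+|D)P(D) + P(+|D')P(D')
     = \frac{49}{50} × \frac{1}{100} + \frac{1}{25} × \frac{99}{100}
     = \frac{247}{5000}
P(D|+) = P(+|D)P(D)/P(+) = \frac{49}{247}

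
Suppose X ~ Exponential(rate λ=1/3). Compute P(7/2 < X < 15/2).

P(7/2 < X < 15/2) = ∫_{7/2}^{15/2} f(x) dx
where f(x) = \frac{e^{- \frac{x}{3}}}{3}
= - \frac{1}{e^{\frac{5}{2}}} + e^{- \frac{7}{6}}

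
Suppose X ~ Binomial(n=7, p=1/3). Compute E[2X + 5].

For X ~ Binomial(n=7, p=1/3):
E[X] = \frac{7}{3}
E[2X + 5] = 2 × E[X] + 5 = \frac{29}{3}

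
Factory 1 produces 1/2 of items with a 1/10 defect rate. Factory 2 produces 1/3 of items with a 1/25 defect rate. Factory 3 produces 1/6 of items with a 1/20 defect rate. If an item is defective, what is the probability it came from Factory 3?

Using Bayes' theorem:
P(F1) = 1/2, P(D|F1) = 1/10
P(F2) = 1/3, P(D|F2) = 1/25
P(F3) = 1/6, P(D|F3) = 1/20
P(D) = P(D|F1)P(F1) + P(D|F2)P(F2) + P(D|F3)P(F3)
     = \frac{43}{600}
P(F3|D) = P(D|F3)P(F3) / P(D)
= \frac{5}{43}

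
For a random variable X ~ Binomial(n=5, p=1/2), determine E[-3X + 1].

For X ~ Binomial(n=5, p=1/2):
E[X] = \frac{5}{2}
E[-3X + 1] = -3 × E[X] + 1 = - \frac{13}{2}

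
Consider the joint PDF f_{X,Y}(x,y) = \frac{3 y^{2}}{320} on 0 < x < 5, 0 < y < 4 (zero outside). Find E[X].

f_X(x) = ∫_0^4 \frac{3 y^{2}}{320} dy = \frac{1}{5}
E[X] = ∫_0^5 x × (\frac{1}{5}) dx = \frac{5}{2}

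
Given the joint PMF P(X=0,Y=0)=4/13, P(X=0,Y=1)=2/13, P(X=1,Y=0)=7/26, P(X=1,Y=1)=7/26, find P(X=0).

P(X=0) = P(X=0,Y=0) + P(X=0,Y=1)
= 4/13 + 2/13
= 6/13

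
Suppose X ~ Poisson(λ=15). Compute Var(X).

For X ~ Poisson(λ=15):
Var(X) = 15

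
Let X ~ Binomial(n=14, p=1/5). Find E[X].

For X ~ Binomial(n=14, p=1/5), the expected value is:
E[X] = \frac{14}{5}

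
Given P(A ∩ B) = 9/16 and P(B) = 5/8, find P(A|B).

P(A|B) = P(A ∩ B) / P(B)
= (9/16) / (5/8)
= 9/10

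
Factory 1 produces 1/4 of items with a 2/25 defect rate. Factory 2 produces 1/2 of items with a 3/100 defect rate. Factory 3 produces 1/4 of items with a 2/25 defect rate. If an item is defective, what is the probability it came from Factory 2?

Using Bayes' theorem:
P(F1) = 1/4, P(D|F1) = 2/25
P(F2) = 1/2, P(D|F2) = 3/100
P(F3) = 1/4, P(D|F3) = 2/25
P(D) = P(D|F1)P(F1) + P(D|F2)P(F2) + P(D|F3)P(F3)
     = \frac{11}{200}
P(F2|D) = P(D|F2)P(F2) / P(D)
= \frac{3}{11}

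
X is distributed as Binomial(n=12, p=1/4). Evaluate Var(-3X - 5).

For X ~ Binomial(n=12, p=1/4):
Var(X) = \frac{9}{4}
Var(-3X - 5) = (-3)² × Var(X) = 9 × \frac{9}{4} = \frac{81}{4}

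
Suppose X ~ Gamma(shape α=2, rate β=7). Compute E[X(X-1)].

E[X(X-1)] = E[X² - X] = E[X²] - E[X]
E[X] = \frac{2}{7}
E[X²] = Var(X) + (E[X])² = \frac{2}{49} + (\frac{2}{7})² = \frac{6}{49}
E[X(X-1)] = \frac{6}{49} - \frac{2}{7} = - \frac{8}{49}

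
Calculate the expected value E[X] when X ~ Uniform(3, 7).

For X ~ Uniform(3, 7), the expected value is:
E[X] = 5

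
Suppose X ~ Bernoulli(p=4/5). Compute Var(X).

For X ~ Bernoulli(p=4/5):
Var(X) = \frac{4}{25}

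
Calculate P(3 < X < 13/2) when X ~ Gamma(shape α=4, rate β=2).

P(3 < X < 13/2) = ∫_{3}^{13/2} f(x) dx
where f(x) = \frac{8 x^{3} e^{- 2 x}}{3}
= \frac{-1394 + 183 e^{7}}{3 e^{13}}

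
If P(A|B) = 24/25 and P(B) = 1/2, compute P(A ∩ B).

By definition, P(A|B) = P(A ∩ B) / P(B)
So P(A ∩ B) = P(A|B) × P(B)
= 24/25 × 1/2
= 12/25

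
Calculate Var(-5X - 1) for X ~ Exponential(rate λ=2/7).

For X ~ Exponential(rate λ=2/7):
Var(X) = \frac{49}{4}
Var(-5X - 1) = (-5)² × Var(X) = 25 × \frac{49}{4} = \frac{1225}{4}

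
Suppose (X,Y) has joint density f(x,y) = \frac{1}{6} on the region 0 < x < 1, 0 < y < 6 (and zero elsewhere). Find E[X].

f_X(x) = ∫_0^6 \frac{1}{6} dy = 1
E[X] = ∫_0^1 x × (1) dx = \frac{1}{2}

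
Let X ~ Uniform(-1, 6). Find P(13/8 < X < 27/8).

P(13/8 < X < 27/8) = ∫_{13/8}^{27/8} f(x) dx
where f(x) = \frac{1}{7}
= \frac{1}{4}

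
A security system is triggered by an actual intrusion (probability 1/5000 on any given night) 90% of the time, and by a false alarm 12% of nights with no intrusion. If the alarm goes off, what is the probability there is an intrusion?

Let D = the rare event, + = positive/flagged.
P(D) = 1/5000
P(+|D) = 90/100 = 9/10
P(+|D') = 12/100 = 3/25
P(+) = P(+|D)P(D) + P(+|D')P(D')
     = \frac{9}{10} × \frac{1}{5000} + \frac{3}{25} × \frac{4999}{5000}
     = \frac{30039}{250000}
P(D|+) = P(+|D)P(D)/P(+) = \frac{15}{10013}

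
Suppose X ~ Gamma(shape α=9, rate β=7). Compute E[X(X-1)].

E[X(X-1)] = E[X² - X] = E[X²] - E[X]
E[X] = \frac{9}{7}
E[X²] = Var(X) + (E[X])² = \frac{9}{49} + (\frac{9}{7})² = \frac{90}{49}
E[X(X-1)] = \frac{90}{49} - \frac{9}{7} = \frac{27}{49}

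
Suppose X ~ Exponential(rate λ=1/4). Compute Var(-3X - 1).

For X ~ Exponential(rate λ=1/4):
Var(X) = 16
Var(-3X - 1) = (-3)² × Var(X) = 9 × 16 = 144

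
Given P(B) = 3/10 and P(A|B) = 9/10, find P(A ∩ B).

By definition, P(A|B) = P(A ∩ B) / P(B)
So P(A ∩ B) = P(A|B) × P(B)
= 9/10 × 3/10
= 27/100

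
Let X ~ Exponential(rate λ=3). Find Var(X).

For X ~ Exponential(rate λ=3):
Var(X) = \frac{1}{9}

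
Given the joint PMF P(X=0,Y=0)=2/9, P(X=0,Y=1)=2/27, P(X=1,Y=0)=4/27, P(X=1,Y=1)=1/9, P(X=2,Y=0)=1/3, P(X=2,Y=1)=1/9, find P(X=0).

P(X=0) = P(X=0,Y=0) + P(X=0,Y=1)
= 2/9 + 2/27
= 8/27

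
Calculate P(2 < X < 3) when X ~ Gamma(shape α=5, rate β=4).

P(2 < X < 3) = ∫_{2}^{3} f(x) dx
where f(x) = \frac{128 x^{4} e^{- 4 x}}{3}
= \frac{-1237 + 297 e^{4}}{e^{12}}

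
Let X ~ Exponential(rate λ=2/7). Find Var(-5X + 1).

For X ~ Exponential(rate λ=2/7):
Var(X) = \frac{49}{4}
Var(-5X + 1) = (-5)² × Var(X) = 25 × \frac{49}{4} = \frac{1225}{4}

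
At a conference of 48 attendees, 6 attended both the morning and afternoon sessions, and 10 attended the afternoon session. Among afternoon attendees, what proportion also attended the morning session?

P(A ∩ B) = 6/48 = 1/8
P(B) = 10/48 = 5/24
P(A|B) = P(A ∩ B) / P(B) = (1/8) / (5/24) = 3/5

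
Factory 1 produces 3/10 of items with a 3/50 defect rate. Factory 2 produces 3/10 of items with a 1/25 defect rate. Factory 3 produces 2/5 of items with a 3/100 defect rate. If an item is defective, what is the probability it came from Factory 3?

Using Bayes' theorem:
P(F1) = 3/10, P(D|F1) = 3/50
P(F2) = 3/10, P(D|F2) = 1/25
P(F3) = 2/5, P(D|F3) = 3/100
P(D) = P(D|F1)P(F1) + P(D|F2)P(F2) + P(D|F3)P(F3)
     = \frac{21}{500}
P(F3|D) = P(D|F3)P(F3) / P(D)
= \frac{2}{7}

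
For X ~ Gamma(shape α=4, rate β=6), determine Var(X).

For X ~ Gamma(shape α=4, rate β=6):
Var(X) = \frac{1}{9}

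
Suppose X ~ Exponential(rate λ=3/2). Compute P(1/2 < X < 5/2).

P(1/2 < X < 5/2) = ∫_{1/2}^{5/2} f(x) dx
where f(x) = \frac{3 e^{- \frac{3 x}{2}}}{2}
= - \frac{1 - e^{3}}{e^{\frac{15}{4}}}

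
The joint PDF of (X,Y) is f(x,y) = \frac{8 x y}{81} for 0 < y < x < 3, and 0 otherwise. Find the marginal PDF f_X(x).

f_X(x) = ∫_0^x \frac{8 x y}{81} dy = \frac{4 x^{3}}{81}
for 0 < x < 3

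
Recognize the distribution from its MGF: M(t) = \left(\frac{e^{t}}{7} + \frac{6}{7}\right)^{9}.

The MGF M(t) = \left(\frac{e^{t}}{7} + \frac{6}{7}\right)^{9} is the standard form for the Binomial distribution.
Comparing with the known MGF formula identifies: Binomial(n=9, p=1/7)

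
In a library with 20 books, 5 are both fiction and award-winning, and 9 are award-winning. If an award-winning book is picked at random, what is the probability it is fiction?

P(A ∩ B) = 5/20 = 1/4
P(B) = 9/20
P(A|B) = P(A ∩ B) / P(B) = (1/4) / (9/20) = 5/9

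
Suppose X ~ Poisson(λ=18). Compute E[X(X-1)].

E[X(X-1)] = E[X² - X] = E[X²] - E[X]
E[X] = 18
E[X²] = Var(X) + (E[X])² = 18 + (18)² = 342
E[X(X-1)] = 342 - 18 = 324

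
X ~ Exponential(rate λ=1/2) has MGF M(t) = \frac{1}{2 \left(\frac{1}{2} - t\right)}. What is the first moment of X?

To find E[X], compute M^(1)(0):
M^(1)(t) = \frac{1}{2 \left(\frac{1}{2} - t\right)^{2}}
M^(1)(0) = 2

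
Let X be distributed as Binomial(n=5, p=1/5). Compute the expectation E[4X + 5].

For X ~ Binomial(n=5, p=1/5):
E[X] = 1
E[4X + 5] = 4 × E[X] + 5 = 9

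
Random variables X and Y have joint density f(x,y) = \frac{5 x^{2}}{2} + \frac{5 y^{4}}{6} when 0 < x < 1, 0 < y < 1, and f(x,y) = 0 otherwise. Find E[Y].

E[Y] = ∫_0^1 ∫_0^1 y × f(x,y) dx dy
= \frac{5}{9}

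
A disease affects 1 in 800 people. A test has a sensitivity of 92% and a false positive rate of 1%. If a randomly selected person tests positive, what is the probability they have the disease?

Let D = the rare event, + = positive/flagged.
P(D) = 1/800
P(+|D) = 92/100 = 23/25
P(+|D') = 1/100
P(+) = P(+|D)P(D) + P(+|D')P(D')
     = \frac{23}{25} × \frac{1}{800} + \frac{1}{100} × \frac{799}{800}
     = \frac{891}{80000}
P(D|+) = P(+|D)P(D)/P(+) = \frac{92}{891}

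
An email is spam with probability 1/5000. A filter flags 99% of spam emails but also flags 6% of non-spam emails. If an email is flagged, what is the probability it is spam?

Let D = the rare event, + = positive/flagged.
P(D) = 1/5000
P(+|D) = 99/100
P(+|D') = 6/100 = 3/50
P(+) = P(+|D)P(D) + P(+|D')P(D')
     = \frac{99}{100} × \frac{1}{5000} + \frac{3}{50} × \frac{4999}{5000}
     = \frac{30093}{500000}
P(D|+) = P(+|D)P(D)/P(+) = \frac{33}{10031}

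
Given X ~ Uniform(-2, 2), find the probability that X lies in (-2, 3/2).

P(-2 < X < 3/2) = ∫_{-2}^{3/2} f(x) dx
where f(x) = \frac{1}{4}
= \frac{7}{8}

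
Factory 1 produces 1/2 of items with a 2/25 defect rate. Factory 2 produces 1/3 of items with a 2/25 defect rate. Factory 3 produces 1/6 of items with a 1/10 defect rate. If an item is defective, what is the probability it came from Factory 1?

Using Bayes' theorem:
P(F1) = 1/2, P(D|F1) = 2/25
P(F2) = 1/3, P(D|F2) = 2/25
P(F3) = 1/6, P(D|F3) = 1/10
P(D) = P(D|F1)P(F1) + P(D|F2)P(F2) + P(D|F3)P(F3)
     = \frac{1}{12}
P(F1|D) = P(D|F1)P(F1) / P(D)
= \frac{12}{25}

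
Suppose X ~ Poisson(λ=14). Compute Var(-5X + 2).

For X ~ Poisson(λ=14):
Var(X) = 14
Var(-5X + 2) = (-5)² × Var(X) = 25 × 14 = 350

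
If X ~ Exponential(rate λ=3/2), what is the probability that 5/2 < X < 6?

P(5/2 < X < 6) = ∫_{5/2}^{6} f(x) dx
where f(x) = \frac{3 e^{- \frac{3 x}{2}}}{2}
= - \frac{1}{e^{9}} + e^{- \frac{15}{4}}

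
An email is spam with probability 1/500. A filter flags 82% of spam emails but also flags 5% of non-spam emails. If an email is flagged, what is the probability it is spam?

Let D = the rare event, + = positive/flagged.
P(D) = 1/500
P(+|D) = 82/100 = 41/50
P(+|D') = 5/100 = 1/20
P(+) = P(+|D)P(D) + P(+|D')P(D')
     = \frac{41}{50} × \frac{1}{500} + \frac{1}{20} × \frac{499}{500}
     = \frac{2577}{50000}
P(D|+) = P(+|D)P(D)/P(+) = \frac{82}{2577}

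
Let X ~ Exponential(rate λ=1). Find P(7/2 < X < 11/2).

P(7/2 < X < 11/2) = ∫_{7/2}^{11/2} f(x) dx
where f(x) = e^{- x}
= - \frac{1 - e^{2}}{e^{\frac{11}{2}}}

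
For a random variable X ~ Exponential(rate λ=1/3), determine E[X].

For X ~ Exponential(rate λ=1/3), the expected value is:
E[X] = 3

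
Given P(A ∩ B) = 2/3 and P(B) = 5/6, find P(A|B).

P(A|B) = P(A ∩ B) / P(B)
= (2/3) / (5/6)
= 4/5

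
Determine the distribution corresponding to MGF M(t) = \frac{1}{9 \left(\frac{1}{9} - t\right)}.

The MGF M(t) = \frac{1}{9 \left(\frac{1}{9} - t\right)} is the standard form for the Exponential distribution.
Comparing with the known MGF formula identifies: Exponential(rate λ=1/9)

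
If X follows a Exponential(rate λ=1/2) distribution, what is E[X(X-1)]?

E[X(X-1)] = E[X² - X] = E[X²] - E[X]
E[X] = 2
E[X²] = Var(X) + (E[X])² = 4 + (2)² = 8
E[X(X-1)] = 8 - 2 = 6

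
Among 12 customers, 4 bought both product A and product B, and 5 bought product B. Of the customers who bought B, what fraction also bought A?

P(A ∩ B) = 4/12 = 1/3
P(B) = 5/12
P(A|B) = P(A ∩ B) / P(B) = (1/3) / (5/12) = 4/5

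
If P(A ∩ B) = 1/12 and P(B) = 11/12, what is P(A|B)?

P(A|B) = P(A ∩ B) / P(B)
= (1/12) / (11/12)
= 1/11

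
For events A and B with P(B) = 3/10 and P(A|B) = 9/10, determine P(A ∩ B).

By definition, P(A|B) = P(A ∩ B) / P(B)
So P(A ∩ B) = P(A|B) × P(B)
= 9/10 × 3/10
= 27/100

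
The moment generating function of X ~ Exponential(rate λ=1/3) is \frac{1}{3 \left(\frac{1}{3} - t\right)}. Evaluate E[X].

To find E[X], compute M^(1)(0):
M^(1)(t) = \frac{1}{3 \left(\frac{1}{3} - t\right)^{2}}
M^(1)(0) = 3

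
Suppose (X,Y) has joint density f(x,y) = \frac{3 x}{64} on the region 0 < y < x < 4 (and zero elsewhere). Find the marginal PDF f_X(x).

f_X(x) = ∫_0^x \frac{3 x}{64} dy = \frac{3 x^{2}}{64}
for 0 < x < 4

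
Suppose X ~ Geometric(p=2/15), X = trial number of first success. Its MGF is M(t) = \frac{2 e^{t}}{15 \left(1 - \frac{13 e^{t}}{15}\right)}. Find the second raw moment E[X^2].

To find E[X^2], compute M^(2)(0):
M^(1)(t) = \frac{2 e^{t}}{15 \left(1 - \frac{13 e^{t}}{15}\right)} + \frac{26 e^{2 t}}{225 \left(1 - \frac{13 e^{t}}{15}\right)^{2}}
M^(2)(t) = \frac{2 e^{t}}{15 \left(1 - \frac{13 e^{t}}{15}\right)} + \frac{26 e^{2 t}}{75 \left(1 - \frac{13 e^{t}}{15}\right)^{2}} + \frac{676 e^{3 t}}{3375 \left(1 - \frac{13 e^{t}}{15}\right)^{3}}
M^(2)(0) = 105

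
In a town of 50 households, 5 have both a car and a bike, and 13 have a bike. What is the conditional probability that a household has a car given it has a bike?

P(A ∩ B) = 5/50 = 1/10
P(B) = 13/50
P(A|B) = P(A ∩ B) / P(B) = (1/10) / (13/50) = 5/13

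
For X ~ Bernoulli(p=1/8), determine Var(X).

For X ~ Bernoulli(p=1/8):
Var(X) = \frac{7}{64}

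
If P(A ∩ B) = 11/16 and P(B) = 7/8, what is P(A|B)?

P(A|B) = P(A ∩ B) / P(B)
= (11/16) / (7/8)
= 11/14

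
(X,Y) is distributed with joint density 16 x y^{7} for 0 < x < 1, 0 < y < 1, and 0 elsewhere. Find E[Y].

E[Y] = ∫_0^1 ∫_0^1 y × f(x,y) dx dy
= \frac{8}{9}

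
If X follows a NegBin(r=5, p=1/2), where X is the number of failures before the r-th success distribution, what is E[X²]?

Using the identity E[X²] = Var(X) + (E[X])²:
E[X] = 5
Var(X) = 10
E[X²] = 10 + (5)²
= 35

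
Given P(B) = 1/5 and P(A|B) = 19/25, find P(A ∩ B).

By definition, P(A|B) = P(A ∩ B) / P(B)
So P(A ∩ B) = P(A|B) × P(B)
= 19/25 × 1/5
= 19/125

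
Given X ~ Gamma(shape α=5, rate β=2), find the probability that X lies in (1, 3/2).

P(1 < X < 3/2) = ∫_{1}^{3/2} f(x) dx
where f(x) = \frac{4 x^{4} e^{- 2 x}}{3}
= \frac{-131 + 56 e}{8 e^{3}}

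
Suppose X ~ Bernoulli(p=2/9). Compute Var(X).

For X ~ Bernoulli(p=2/9):
Var(X) = \frac{14}{81}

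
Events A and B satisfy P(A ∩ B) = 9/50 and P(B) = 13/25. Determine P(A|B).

P(A|B) = P(A ∩ B) / P(B)
= (9/50) / (13/25)
= 9/26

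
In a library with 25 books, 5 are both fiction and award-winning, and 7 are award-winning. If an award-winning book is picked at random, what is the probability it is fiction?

P(A ∩ B) = 5/25 = 1/5
P(B) = 7/25
P(A|B) = P(A ∩ B) / P(B) = (1/5) / (7/25) = 5/7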